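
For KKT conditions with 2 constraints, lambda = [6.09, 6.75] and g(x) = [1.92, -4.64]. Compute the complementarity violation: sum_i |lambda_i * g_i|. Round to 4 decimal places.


KKT complementary slackness check:
lambda_1 * g_1 = 6.09 * 1.92 = 11.6928
lambda_2 * g_2 = 6.75 * -4.64 = -31.32
Total violation = 11.6928 + 31.32 = 43.0128


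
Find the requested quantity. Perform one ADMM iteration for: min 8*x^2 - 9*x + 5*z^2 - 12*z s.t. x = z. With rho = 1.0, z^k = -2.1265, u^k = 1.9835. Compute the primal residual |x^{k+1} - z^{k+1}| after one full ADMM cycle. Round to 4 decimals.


ADMM iteration with rho = 1.0, z^k = -2.1265, u^k = 1.9835
Step 1: x-update.
Minimize 8*x^2 - 9*x + (1.0/2)*(x + 2.1265 + 1.9835)^2
FOC: (2*8 + 1.0)*x = 9 + 1.0*(-2.1265 - 1.9835)
x^{k+1} = 0.2876
Step 2: z-update.
Minimize 5*z^2 - 12*z + (1.0/2)*(0.2876 - z + 1.9835)^2
FOC: (2*5 + 1.0)*z = 12 + 1.0*(0.2876 + 1.9835)
z^{k+1} = 1.2974
Step 3: u-update.
u^{k+1} = 1.9835 + 0.2876 - 1.2974 = 0.9738
Step 4: Primal residual = |0.2876 - 1.2974| = 1.0097


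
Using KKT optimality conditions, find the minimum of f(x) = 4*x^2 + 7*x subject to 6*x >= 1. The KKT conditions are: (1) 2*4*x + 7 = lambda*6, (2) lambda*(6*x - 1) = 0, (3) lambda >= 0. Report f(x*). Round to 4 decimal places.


Step 1: Try lambda = 0 (constraint inactive).
x_unc = -7/(2*4) = -0.875
Check: 6*-0.875 = -5.25 < 1 -- violated!
Step 2: Constraint must be active: 6*x = 1
x* = 1/6 = 0.1667 (rounded; the exact value 1/6 is used below)
lambda = (2*4*(1/6) + 7)/6 = 1.3889
Step 3: Compute optimal value.
f(x*) = 4*(1/6)^2 + 7*(1/6) = 1.2778


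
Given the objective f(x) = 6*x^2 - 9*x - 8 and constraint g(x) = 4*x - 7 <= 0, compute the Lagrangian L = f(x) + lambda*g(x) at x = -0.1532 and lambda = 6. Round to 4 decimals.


Step 1: Evaluate f(x).
f(-0.1532) = 6*(-0.1532)^2 - 9*(-0.1532) - 8 = -6.4804
Step 2: Evaluate g(x).
g(-0.1532) = 4*-0.1532 - 7 = -7.6128
Step 3: Compute Lagrangian.
L = -6.4804 + 6*-7.6128 = -52.1572


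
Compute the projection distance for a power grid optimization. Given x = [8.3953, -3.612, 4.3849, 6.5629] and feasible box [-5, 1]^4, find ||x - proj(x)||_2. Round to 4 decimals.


Project each component onto [-5, 1].
clip(8.3953) = 1.0, clip(-3.612) = -3.612, clip(4.3849) = 1.0, clip(6.5629) = 1.0
Projection = [1.0, -3.612, 1.0, 1.0]
Squared diffs: [54.6905, 0.0, 11.4575, 30.9459]
Distance = sqrt(97.0939) = 9.8536


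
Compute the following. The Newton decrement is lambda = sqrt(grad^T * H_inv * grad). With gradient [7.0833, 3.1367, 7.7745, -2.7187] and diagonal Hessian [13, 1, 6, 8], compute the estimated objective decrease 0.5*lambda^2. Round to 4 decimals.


Step 1: H is diagonal, so H^(-1) * g = [0.5449, 3.1367, 1.2958, -0.3398].
Step 2: g^T H^(-1) g = sum_i g_i^2 / H_ii
  = (7.0833)^2/13 + (3.1367)^2/1 + (7.7745)^2/6 + (-2.7187)^2/8
  = 3.8595 + 9.8389 + 10.0738 + 0.9239 = 24.6961
Step 3: Objective decrease = 0.5 * g^T H^(-1) g = 12.348


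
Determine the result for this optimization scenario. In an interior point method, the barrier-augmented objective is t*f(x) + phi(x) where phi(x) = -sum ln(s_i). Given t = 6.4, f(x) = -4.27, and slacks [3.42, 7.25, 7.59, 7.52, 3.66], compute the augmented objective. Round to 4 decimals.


Step 1: Compute log-barrier.
ln values: [1.2296, 1.981, 2.0268, 2.0176, 1.2975]
phi = -(1.2296 + 1.981 + 2.0268 + 2.0176 + 1.2975) = -8.5525
Step 2: Compute augmented objective.
t*f(x) = 6.4*-4.27 = -27.328
Total = -27.328 - 8.5525 = -35.8805


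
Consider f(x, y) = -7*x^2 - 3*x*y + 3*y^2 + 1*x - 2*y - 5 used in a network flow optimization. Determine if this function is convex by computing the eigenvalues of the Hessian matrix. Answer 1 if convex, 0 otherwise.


The Hessian of f(x,y) = -7*x^2 - 3*x*y + 3*y^2 + 1*x - 2*y - 5 is:
H = [[-14, -3], [-3, 6]]
Trace = -14 + 6 = -8
Determinant = -14*6 - (-3)^2 = -93
Discriminant = (-8)^2 - 4*-93 = 436.0
Eigenvalues: lambda_1 = -14.4403, lambda_2 = 6.4403
The function is not convex.

0


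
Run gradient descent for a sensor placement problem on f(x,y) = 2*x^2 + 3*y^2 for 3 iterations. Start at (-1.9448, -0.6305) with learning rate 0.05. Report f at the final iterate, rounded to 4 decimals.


Gradient descent on f(x,y) = 2*x^2 + 3*y^2.
Starting point: (-1.9448, -0.6305), alpha = 0.05
Step 1: grad_x = 2*2*-1.9448 = -7.7792, grad_y = 2*3*-0.6305 = -3.783
  x_1 = -1.9448 - 0.05*-7.7792 = -1.5558
  y_1 = -0.6305 - 0.05*-3.783 = -0.4414
Step 2: grad_x = 2*2*-1.5558 = -6.2234, grad_y = 2*3*-0.4414 = -2.6481
  x_2 = -1.5558 - 0.05*-6.2234 = -1.2447
  y_2 = -0.4414 - 0.05*-2.6481 = -0.3089
Step 3: grad_x = 2*2*-1.2447 = -4.9787, grad_y = 2*3*-0.3089 = -1.8537
  x_3 = -1.2447 - 0.05*-4.9787 = -0.9957
  y_3 = -0.3089 - 0.05*-1.8537 = -0.2163
f(-0.9957, -0.2163) = 2*(-0.9957)^2 + 3*(-0.2163)^2 = 2.1233


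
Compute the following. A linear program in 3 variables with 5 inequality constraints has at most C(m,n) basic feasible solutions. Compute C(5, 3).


Each vertex corresponds to some choice of n active constraints out of m, so the number of vertices is at most C(m, n) = m! / (n!(m-n)!).
m = 5, n = 3
Numerator: 5 * 4 * 3
Denominator: 3! = 6
C(5, 3) = 10


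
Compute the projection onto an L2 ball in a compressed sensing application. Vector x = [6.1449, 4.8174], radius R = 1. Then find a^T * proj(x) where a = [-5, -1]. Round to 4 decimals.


Step 1: Compute ||x|| (intermediates to 6 decimals).
||x|| = sqrt(6.1449^2 + 4.8174^2) = 7.808146
Step 2: Project.
Since ||x|| > R, scale = R/||x|| = 1/7.808146 = 0.128071, proj(x) = scale * x
proj(x) = [0.786983, 0.616969]
Step 3: Dot product.
a^T * proj(x) = -5*0.786983 - 1*0.616969 = -4.5519


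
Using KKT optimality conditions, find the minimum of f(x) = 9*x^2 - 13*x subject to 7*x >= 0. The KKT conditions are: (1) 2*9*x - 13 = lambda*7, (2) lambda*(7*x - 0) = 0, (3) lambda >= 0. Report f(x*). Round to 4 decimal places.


Step 1: Try lambda = 0 (constraint inactive).
Stationarity: 2*9*x - 13 = 0
x* = 13/(2*9) = 13/18 = 0.7222 (rounded; the exact value 13/18 is used below)
Check constraint: 7*0.7222 = 5.0554 >= 0 -- satisfied.
Step 2: Compute optimal value.
f(x*) = 9*(13/18)^2 - 13*(13/18) = -4.6944


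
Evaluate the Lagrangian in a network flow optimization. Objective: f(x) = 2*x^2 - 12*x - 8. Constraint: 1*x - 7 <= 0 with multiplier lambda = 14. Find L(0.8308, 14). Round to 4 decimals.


Step 1: Evaluate f(x).
f(0.8308) = 2*0.8308^2 - 12*0.8308 - 8 = -16.5891
Step 2: Evaluate g(x).
g(0.8308) = 1*0.8308 - 7 = -6.1692
Step 3: Compute Lagrangian.
L = -16.5891 + 14*-6.1692 = -102.9579


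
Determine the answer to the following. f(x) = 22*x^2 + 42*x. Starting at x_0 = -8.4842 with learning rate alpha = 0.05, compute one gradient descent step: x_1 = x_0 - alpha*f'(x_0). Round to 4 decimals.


We compute the gradient at x_0 and apply the update.
f'(x) = 44*x + 42
f'(-8.4842) = 44*-8.4842 + 42 = -331.3048
x_1 = -8.4842 - 0.05*-331.3048 = 8.081


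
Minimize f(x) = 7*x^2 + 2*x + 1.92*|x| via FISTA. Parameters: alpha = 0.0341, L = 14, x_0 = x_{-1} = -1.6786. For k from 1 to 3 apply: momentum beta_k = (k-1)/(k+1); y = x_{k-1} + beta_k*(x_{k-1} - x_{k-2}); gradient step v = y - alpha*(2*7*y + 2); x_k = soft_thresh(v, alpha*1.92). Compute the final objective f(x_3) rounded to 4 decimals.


FISTA on f(x) = 7*x^2 + 2*x + 1.92*|x|
L = 14, alpha = 0.0341
Iteration 1: beta = 0.0, y = -1.6786 + 0.0*(-1.6786 + 1.6786) = -1.6786
  grad(y) = -21.5004, v = y - alpha*grad = -0.9454
  prox(v) = soft_thresh(-0.9454, 0.0655) = -0.88
Iteration 2: beta = 0.3333, y = -0.88 + 0.3333*(-0.88 + 1.6786) = -0.6138
  grad(y) = -6.5925, v = y - alpha*grad = -0.3889
  prox(v) = soft_thresh(-0.3889, 0.0655) = -0.3235
Iteration 3: beta = 0.5, y = -0.3235 + 0.5*(-0.3235 + 0.88) = -0.0452
  grad(y) = 1.3668, v = y - alpha*grad = -0.0918
  prox(v) = soft_thresh(-0.0918, 0.0655) = -0.0264
f(x_3) = 7*(-0.0264)^2 + 2*(-0.0264) + 1.92*|-0.0264| = 0.0028


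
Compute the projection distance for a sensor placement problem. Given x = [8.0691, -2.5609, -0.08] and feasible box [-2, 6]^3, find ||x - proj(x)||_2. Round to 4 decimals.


Project each component onto [-2, 6].
clip(8.0691) = 6.0, clip(-2.5609) = -2.0, clip(-0.08) = -0.08
Projection = [6.0, -2.0, -0.08]
Squared diffs: [4.2812, 0.3146, 0.0]
Distance = sqrt(4.5958) = 2.1438


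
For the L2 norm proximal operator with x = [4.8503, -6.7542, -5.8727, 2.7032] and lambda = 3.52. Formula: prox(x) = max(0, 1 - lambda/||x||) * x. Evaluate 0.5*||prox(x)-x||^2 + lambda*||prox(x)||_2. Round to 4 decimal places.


Step 1: Compute ||x||.
||x|| = 10.5328
Step 2: Compute scaling factor.
scale = max(0, 1 - 3.52/10.5328) = 0.6658
Step 3: prox(x) = [3.2294, -4.497, -3.9101, 1.7998]
||prox(x)|| = 7.0128
Step 4: Proximal objective.
0.5*||prox-x||^2 = 6.1952
lambda*||prox|| = 24.6851
Total = 30.8804


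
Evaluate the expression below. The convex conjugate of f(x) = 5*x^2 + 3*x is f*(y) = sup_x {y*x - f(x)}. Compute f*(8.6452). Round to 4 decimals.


f*(y) = sup_x {y*x - a*x^2 - b*x} = sup_x {(y-b)*x - a*x^2}
FOC: (y - b) - 2a*x = 0 => x* = (y - b)/(2a)
x* = (8.6452 - 3)/(2*5) = 0.5645
f*(8.6452) = (y-b)^2/(4a) = (8.6452 - 3)^2/(4*5)
= 31.8683/20 = 1.5934


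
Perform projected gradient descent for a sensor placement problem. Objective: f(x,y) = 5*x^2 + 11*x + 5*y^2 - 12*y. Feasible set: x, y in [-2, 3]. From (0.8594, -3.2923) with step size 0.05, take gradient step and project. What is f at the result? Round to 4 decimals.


Step 1: Compute gradient at (0.8594, -3.2923).
grad_x = 2*5*0.8594 + 11 = 19.594
grad_y = 2*5*-3.2923 - 12 = -44.923
Step 2: Gradient step.
x_raw = 0.8594 - 0.05*19.594 = -0.1203
y_raw = -3.2923 - 0.05*-44.923 = -1.0462
Step 3: Project onto [-2, 3].
x_proj = clip(-0.1203) = -0.1203
y_proj = clip(-1.0462) = -1.0462
Step 4: Evaluate f.
f(-0.1203, -1.0462) = 16.775


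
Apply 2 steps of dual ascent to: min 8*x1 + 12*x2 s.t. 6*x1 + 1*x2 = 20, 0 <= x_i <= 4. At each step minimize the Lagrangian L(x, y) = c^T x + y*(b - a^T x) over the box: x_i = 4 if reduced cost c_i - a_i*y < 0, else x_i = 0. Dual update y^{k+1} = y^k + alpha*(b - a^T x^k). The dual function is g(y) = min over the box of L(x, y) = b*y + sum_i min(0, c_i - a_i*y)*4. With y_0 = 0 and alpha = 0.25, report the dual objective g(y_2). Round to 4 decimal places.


Dual ascent for LP: min 8*x1 + 12*x2, 6*x1 + 1*x2 = 20, 0 <= x_i <= 4
Step 1: y^k = 0.0, reduced costs: (8.0, 12.0)
  x^k = (0.0, 0.0), subgradient = b - a^T x = 20.0
  y^{k+1} = 0.0 + 0.25*20.0 = 5.0
Step 2: y^k = 5.0, reduced costs: (-22.0, 7.0)
  x^k = (4.0, 0.0), subgradient = b - a^T x = -4.0
  y^{k+1} = 5.0 + 0.25*-4.0 = 4.0
Dual objective at y_2 = 4.0: reduced costs (-16.0, 8.0), box minimizer x = (4.0, 0.0)
g(y_2) = b*y + (c1 - a1*y)*x1 + (c2 - a2*y)*x2 = 20*4.0 + (-16.0)*4.0 + 8.0*0.0 = 80.0 - 64.0 + 0.0 = 16.0


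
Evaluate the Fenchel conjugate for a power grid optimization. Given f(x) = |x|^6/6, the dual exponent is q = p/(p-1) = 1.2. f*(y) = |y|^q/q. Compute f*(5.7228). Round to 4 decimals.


The conjugate exponent q satisfies 1/p + 1/q = 1.
p = 6, so q = 6/(6 - 1) = 1.2
|y|^q = 5.7228^1.2 = 8.112
f*(5.7228) = 8.112 / 1.2 = 6.76


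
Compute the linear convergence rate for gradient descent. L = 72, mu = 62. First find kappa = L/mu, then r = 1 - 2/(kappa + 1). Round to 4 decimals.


Step 1: Compute the condition number.
kappa = L/mu = 72/62 = 1.1613
Step 2: Compute the convergence rate.
r = 1 - 2/(kappa + 1) = 1 - 2*mu/(L + mu) = (L - mu)/(L + mu) = 10/134 = 0.0746


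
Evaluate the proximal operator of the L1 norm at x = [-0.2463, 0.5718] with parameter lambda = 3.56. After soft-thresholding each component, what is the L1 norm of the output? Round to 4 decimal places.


Soft-thresholding with lambda = 3.56:
prox(-0.2463) = sign(-0.2463)*max(|-0.2463| - 3.56, 0) = 0.0
prox(0.5718) = sign(0.5718)*max(|0.5718| - 3.56, 0) = 0.0
prox(x) = [0.0, 0.0]
||prox(x)||_1 = 0.0 + 0.0 = 0.0


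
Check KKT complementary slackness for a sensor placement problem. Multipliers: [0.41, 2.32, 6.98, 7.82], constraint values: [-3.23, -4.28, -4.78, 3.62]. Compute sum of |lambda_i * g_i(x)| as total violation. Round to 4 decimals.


KKT complementary slackness check:
lambda_1 * g_1 = 0.41 * -3.23 = -1.3243
lambda_2 * g_2 = 2.32 * -4.28 = -9.9296
lambda_3 * g_3 = 6.98 * -4.78 = -33.3644
lambda_4 * g_4 = 7.82 * 3.62 = 28.3084
Total violation = 1.3243 + 9.9296 + 33.3644 + 28.3084 = 72.9267


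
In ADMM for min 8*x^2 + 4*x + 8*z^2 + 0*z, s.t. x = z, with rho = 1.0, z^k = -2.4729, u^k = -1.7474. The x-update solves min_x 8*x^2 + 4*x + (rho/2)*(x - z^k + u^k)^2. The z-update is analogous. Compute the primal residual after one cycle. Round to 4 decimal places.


ADMM iteration with rho = 1.0, z^k = -2.4729, u^k = -1.7474
Step 1: x-update.
Minimize 8*x^2 + 4*x + (1.0/2)*(x + 2.4729 - 1.7474)^2
FOC: (2*8 + 1.0)*x = -4 + 1.0*(-2.4729 + 1.7474)
x^{k+1} = -0.278
Step 2: z-update.
Minimize 8*z^2 + 0*z + (1.0/2)*(-0.278 - z - 1.7474)^2
FOC: (2*8 + 1.0)*z = 0 + 1.0*(-0.278 - 1.7474)
z^{k+1} = -0.1191
Step 3: u-update.
u^{k+1} = -1.7474 - 0.278 + 0.1191 = -1.9062
Step 4: Primal residual = |-0.278 + 0.1191| = 0.1588


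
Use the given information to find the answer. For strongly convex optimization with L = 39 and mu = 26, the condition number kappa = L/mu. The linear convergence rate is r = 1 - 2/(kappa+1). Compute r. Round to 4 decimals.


Step 1: Compute the condition number.
kappa = L/mu = 39/26 = 1.5
Step 2: Compute the convergence rate.
r = 1 - 2/(kappa + 1) = 1 - 2*mu/(L + mu) = (L - mu)/(L + mu) = 13/65 = 0.2


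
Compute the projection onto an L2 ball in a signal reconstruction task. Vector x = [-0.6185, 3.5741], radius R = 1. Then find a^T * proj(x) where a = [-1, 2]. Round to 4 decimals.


Step 1: Compute ||x|| (intermediates to 6 decimals).
||x|| = sqrt((-0.6185)^2 + 3.5741^2) = 3.627221
Step 2: Project.
Since ||x|| > R, scale = R/||x|| = 1/3.627221 = 0.275693, proj(x) = scale * x
proj(x) = [-0.170516, 0.985354]
Step 3: Dot product.
a^T * proj(x) = -1*(-0.170516) + 2*0.985354 = 2.1412


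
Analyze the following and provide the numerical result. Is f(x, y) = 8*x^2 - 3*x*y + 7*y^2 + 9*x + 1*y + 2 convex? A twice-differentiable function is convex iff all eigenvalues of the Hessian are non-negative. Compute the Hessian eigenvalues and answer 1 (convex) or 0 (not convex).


The Hessian of f(x,y) = 8*x^2 - 3*x*y + 7*y^2 + 9*x + 1*y + 2 is:
H = [[16, -3], [-3, 14]]
Trace = 16 + 14 = 30
Determinant = 16*14 - (-3)^2 = 215
Discriminant = (30)^2 - 4*215 = 40.0
Eigenvalues: lambda_1 = 11.8377, lambda_2 = 18.1623
The function is convex.

1


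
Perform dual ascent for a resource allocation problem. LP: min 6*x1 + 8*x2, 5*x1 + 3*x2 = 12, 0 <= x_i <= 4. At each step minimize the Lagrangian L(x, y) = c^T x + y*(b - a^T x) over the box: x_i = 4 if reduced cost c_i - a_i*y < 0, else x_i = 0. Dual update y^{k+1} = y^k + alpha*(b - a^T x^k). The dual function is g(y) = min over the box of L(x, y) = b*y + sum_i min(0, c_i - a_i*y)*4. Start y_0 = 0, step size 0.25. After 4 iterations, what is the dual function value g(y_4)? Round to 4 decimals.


Dual ascent for LP: min 6*x1 + 8*x2, 5*x1 + 3*x2 = 12, 0 <= x_i <= 4
Step 1: y^k = 0.0, reduced costs: (6.0, 8.0)
  x^k = (0.0, 0.0), subgradient = b - a^T x = 12.0
  y^{k+1} = 0.0 + 0.25*12.0 = 3.0
Step 2: y^k = 3.0, reduced costs: (-9.0, -1.0)
  x^k = (4.0, 4.0), subgradient = b - a^T x = -20.0
  y^{k+1} = 3.0 + 0.25*-20.0 = -2.0
Step 3: y^k = -2.0, reduced costs: (16.0, 14.0)
  x^k = (0.0, 0.0), subgradient = b - a^T x = 12.0
  y^{k+1} = -2.0 + 0.25*12.0 = 1.0
Step 4: y^k = 1.0, reduced costs: (1.0, 5.0)
  x^k = (0.0, 0.0), subgradient = b - a^T x = 12.0
  y^{k+1} = 1.0 + 0.25*12.0 = 4.0
Dual objective at y_4 = 4.0: reduced costs (-14.0, -4.0), box minimizer x = (4.0, 4.0)
g(y_4) = b*y + (c1 - a1*y)*x1 + (c2 - a2*y)*x2 = 12*4.0 + (-14.0)*4.0 + (-4.0)*4.0 = 48.0 - 56.0 - 16.0 = -24.0


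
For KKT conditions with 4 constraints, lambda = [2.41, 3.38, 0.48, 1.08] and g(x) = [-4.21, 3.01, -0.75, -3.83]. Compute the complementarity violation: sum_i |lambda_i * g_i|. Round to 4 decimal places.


KKT complementary slackness check:
lambda_1 * g_1 = 2.41 * -4.21 = -10.1461
lambda_2 * g_2 = 3.38 * 3.01 = 10.1738
lambda_3 * g_3 = 0.48 * -0.75 = -0.36
lambda_4 * g_4 = 1.08 * -3.83 = -4.1364
Total violation = 10.1461 + 10.1738 + 0.36 + 4.1364 = 24.8163


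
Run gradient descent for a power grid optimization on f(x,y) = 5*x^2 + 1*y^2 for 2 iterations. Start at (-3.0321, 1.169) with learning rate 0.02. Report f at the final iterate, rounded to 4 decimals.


Gradient descent on f(x,y) = 5*x^2 + 1*y^2.
Starting point: (-3.0321, 1.169), alpha = 0.02
Step 1: grad_x = 2*5*-3.0321 = -30.321, grad_y = 2*1*1.169 = 2.338
  x_1 = -3.0321 - 0.02*-30.321 = -2.4257
  y_1 = 1.169 - 0.02*2.338 = 1.1222
Step 2: grad_x = 2*5*-2.4257 = -24.2568, grad_y = 2*1*1.1222 = 2.2445
  x_2 = -2.4257 - 0.02*-24.2568 = -1.9405
  y_2 = 1.1222 - 0.02*2.2445 = 1.0774
f(-1.9405, 1.0774) = 5*(-1.9405)^2 + 1*1.0774^2 = 19.9892


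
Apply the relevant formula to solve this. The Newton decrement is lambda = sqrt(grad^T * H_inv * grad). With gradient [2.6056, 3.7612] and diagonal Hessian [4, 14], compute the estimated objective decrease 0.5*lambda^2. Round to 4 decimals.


Step 1: H is diagonal, so H^(-1) * g = [0.6514, 0.2687].
Step 2: g^T H^(-1) g = sum_i g_i^2 / H_ii
  = (2.6056)^2/4 + (3.7612)^2/14
  = 1.6973 + 1.0105 = 2.7078
Step 3: Objective decrease = 0.5 * g^T H^(-1) g = 1.3539


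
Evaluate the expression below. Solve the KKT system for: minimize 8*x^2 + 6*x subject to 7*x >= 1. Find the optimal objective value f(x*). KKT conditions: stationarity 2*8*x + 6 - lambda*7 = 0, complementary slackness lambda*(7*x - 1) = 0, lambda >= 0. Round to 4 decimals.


Step 1: Try lambda = 0 (constraint inactive).
x_unc = -6/(2*8) = -0.375
Check: 7*-0.375 = -2.625 < 1 -- violated!
Step 2: Constraint must be active: 7*x = 1
x* = 1/7 = 0.1429 (rounded; the exact value 1/7 is used below)
lambda = (2*8*(1/7) + 6)/7 = 1.1837
Step 3: Compute optimal value.
f(x*) = 8*(1/7)^2 + 6*(1/7) = 1.0204


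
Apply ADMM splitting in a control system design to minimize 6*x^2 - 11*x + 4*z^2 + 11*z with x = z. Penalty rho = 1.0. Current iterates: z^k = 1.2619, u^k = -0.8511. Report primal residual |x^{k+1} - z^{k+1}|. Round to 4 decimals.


ADMM iteration with rho = 1.0, z^k = 1.2619, u^k = -0.8511
Step 1: x-update.
Minimize 6*x^2 - 11*x + (1.0/2)*(x - 1.2619 - 0.8511)^2
FOC: (2*6 + 1.0)*x = 11 + 1.0*(1.2619 + 0.8511)
x^{k+1} = 1.0087
Step 2: z-update.
Minimize 4*z^2 + 11*z + (1.0/2)*(1.0087 - z - 0.8511)^2
FOC: (2*4 + 1.0)*z = -11 + 1.0*(1.0087 - 0.8511)
z^{k+1} = -1.2047
Step 3: u-update.
u^{k+1} = -0.8511 + 1.0087 + 1.2047 = 1.3623
Step 4: Primal residual = |1.0087 + 1.2047| = 2.2134


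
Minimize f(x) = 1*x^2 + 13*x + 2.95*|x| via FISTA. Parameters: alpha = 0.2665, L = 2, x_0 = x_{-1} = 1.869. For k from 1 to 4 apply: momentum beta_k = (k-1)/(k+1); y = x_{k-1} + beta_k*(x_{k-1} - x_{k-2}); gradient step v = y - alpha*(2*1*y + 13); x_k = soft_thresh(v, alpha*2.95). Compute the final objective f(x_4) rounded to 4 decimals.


FISTA on f(x) = 1*x^2 + 13*x + 2.95*|x|
L = 2, alpha = 0.2665
Iteration 1: beta = 0.0, y = 1.869 + 0.0*(1.869 - 1.869) = 1.869
  grad(y) = 16.738, v = y - alpha*grad = -2.5917
  prox(v) = soft_thresh(-2.5917, 0.7862) = -1.8055
Iteration 2: beta = 0.3333, y = -1.8055 + 0.3333*(-1.8055 - 1.869) = -3.0303
  grad(y) = 6.9393, v = y - alpha*grad = -4.8797
  prox(v) = soft_thresh(-4.8797, 0.7862) = -4.0935
Iteration 3: beta = 0.5, y = -4.0935 + 0.5*(-4.0935 + 1.8055) = -5.2375
  grad(y) = 2.525, v = y - alpha*grad = -5.9104
  prox(v) = soft_thresh(-5.9104, 0.7862) = -5.1242
Iteration 4: beta = 0.6, y = -5.1242 + 0.6*(-5.1242 + 4.0935) = -5.7427
  grad(y) = 1.5146, v = y - alpha*grad = -6.1463
  prox(v) = soft_thresh(-6.1463, 0.7862) = -5.3602
f(x_4) = 1*(-5.3602)^2 + 13*(-5.3602) + 2.95*|-5.3602| = -25.1383


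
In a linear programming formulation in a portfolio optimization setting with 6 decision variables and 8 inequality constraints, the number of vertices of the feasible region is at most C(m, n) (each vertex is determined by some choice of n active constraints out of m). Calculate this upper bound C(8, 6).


Each vertex corresponds to some choice of n active constraints out of m, so the number of vertices is at most C(m, n) = m! / (n!(m-n)!).
m = 8, n = 6
Numerator: 8 * 7 * 6 * 5 * 4 * 3
Denominator: 6! = 720
C(8, 6) = 28


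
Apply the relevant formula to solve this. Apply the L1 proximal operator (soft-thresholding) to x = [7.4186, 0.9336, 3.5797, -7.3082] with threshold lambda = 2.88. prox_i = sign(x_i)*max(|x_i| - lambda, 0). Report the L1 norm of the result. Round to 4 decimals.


Soft-thresholding with lambda = 2.88:
prox(7.4186) = sign(7.4186)*max(|7.4186| - 2.88, 0) = 4.5386
prox(0.9336) = sign(0.9336)*max(|0.9336| - 2.88, 0) = 0.0
prox(3.5797) = sign(3.5797)*max(|3.5797| - 2.88, 0) = 0.6997
prox(-7.3082) = sign(-7.3082)*max(|-7.3082| - 2.88, 0) = -4.4282
prox(x) = [4.5386, 0.0, 0.6997, -4.4282]
||prox(x)||_1 = 4.5386 + 0.0 + 0.6997 + 4.4282 = 9.6665


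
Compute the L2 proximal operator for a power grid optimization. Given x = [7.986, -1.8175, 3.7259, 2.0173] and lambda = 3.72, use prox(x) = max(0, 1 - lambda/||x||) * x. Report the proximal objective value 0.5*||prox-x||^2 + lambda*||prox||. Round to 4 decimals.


Step 1: Compute ||x||.
||x|| = 9.2212
Step 2: Compute scaling factor.
scale = max(0, 1 - 3.72/9.2212) = 0.5966
Step 3: prox(x) = [4.7643, -1.0843, 2.2228, 1.2035]
||prox(x)|| = 5.5012
Step 4: Proximal objective.
0.5*||prox-x||^2 = 6.9192
lambda*||prox|| = 20.4645
Total = 27.3838


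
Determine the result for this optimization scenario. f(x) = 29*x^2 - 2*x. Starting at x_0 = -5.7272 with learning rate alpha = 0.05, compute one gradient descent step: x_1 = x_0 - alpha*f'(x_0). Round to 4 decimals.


We compute the gradient at x_0 and apply the update.
f'(x) = 58*x - 2
f'(-5.7272) = 58*-5.7272 - 2 = -334.1776
x_1 = -5.7272 - 0.05*-334.1776 = 10.9817


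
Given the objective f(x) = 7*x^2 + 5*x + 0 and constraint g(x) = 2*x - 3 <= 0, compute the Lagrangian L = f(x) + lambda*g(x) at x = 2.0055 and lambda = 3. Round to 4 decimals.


Step 1: Evaluate f(x).
f(2.0055) = 7*2.0055^2 + 5*2.0055 + 0 = 38.1817
Step 2: Evaluate g(x).
g(2.0055) = 2*2.0055 - 3 = 1.011
Step 3: Compute Lagrangian.
L = 38.1817 + 3*1.011 = 41.2147


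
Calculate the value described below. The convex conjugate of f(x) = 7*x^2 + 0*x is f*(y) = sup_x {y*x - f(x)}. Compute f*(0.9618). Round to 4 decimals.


f*(y) = sup_x {y*x - a*x^2 - b*x} = sup_x {(y-b)*x - a*x^2}
FOC: (y - b) - 2a*x = 0 => x* = (y - b)/(2a)
x* = (0.9618 - 0)/(2*7) = 0.0687
f*(0.9618) = (y-b)^2/(4a) = (0.9618 - 0)^2/(4*7)
= 0.9251/28 = 0.033


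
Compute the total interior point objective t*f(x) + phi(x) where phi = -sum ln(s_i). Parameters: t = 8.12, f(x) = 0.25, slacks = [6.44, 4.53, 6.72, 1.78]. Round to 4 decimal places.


Step 1: Compute log-barrier.
ln values: [1.8625, 1.5107, 1.9051, 0.5766]
phi = -(1.8625 + 1.5107 + 1.9051 + 0.5766) = -5.855
Step 2: Compute augmented objective.
t*f(x) = 8.12*0.25 = 2.03
Total = 2.03 - 5.855 = -3.825


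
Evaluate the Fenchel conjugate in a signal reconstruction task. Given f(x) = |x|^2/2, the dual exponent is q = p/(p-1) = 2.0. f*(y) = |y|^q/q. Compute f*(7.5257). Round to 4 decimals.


The conjugate exponent q satisfies 1/p + 1/q = 1.
p = 2, so q = 2/(2 - 1) = 2.0
|y|^q = 7.5257^2.0 = 56.6362
f*(7.5257) = 56.6362 / 2.0 = 28.3181


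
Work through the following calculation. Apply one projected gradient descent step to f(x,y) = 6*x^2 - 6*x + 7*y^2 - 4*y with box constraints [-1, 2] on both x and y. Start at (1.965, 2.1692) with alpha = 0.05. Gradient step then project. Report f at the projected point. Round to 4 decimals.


Step 1: Compute gradient at (1.965, 2.1692).
grad_x = 2*6*1.965 - 6 = 17.58
grad_y = 2*7*2.1692 - 4 = 26.3688
Step 2: Gradient step.
x_raw = 1.965 - 0.05*17.58 = 1.086
y_raw = 2.1692 - 0.05*26.3688 = 0.8508
Step 3: Project onto [-1, 2].
x_proj = clip(1.086) = 1.086
y_proj = clip(0.8508) = 0.8508
Step 4: Evaluate f.
f(1.086, 0.8508) = 2.2239


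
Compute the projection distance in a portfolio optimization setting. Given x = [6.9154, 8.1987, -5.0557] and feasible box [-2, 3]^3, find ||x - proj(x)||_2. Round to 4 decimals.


Project each component onto [-2, 3].
clip(6.9154) = 3.0, clip(8.1987) = 3.0, clip(-5.0557) = -2.0
Projection = [3.0, 3.0, -2.0]
Squared diffs: [15.3304, 27.0265, 9.3373]
Distance = sqrt(51.6942) = 7.1899


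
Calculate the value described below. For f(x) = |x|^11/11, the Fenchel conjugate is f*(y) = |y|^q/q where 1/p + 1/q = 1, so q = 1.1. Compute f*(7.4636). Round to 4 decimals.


The conjugate exponent q satisfies 1/p + 1/q = 1.
p = 11, so q = 11/(11 - 1) = 1.1
|y|^q = 7.4636^1.1 = 9.1252
f*(7.4636) = 9.1252 / 1.1 = 8.2957


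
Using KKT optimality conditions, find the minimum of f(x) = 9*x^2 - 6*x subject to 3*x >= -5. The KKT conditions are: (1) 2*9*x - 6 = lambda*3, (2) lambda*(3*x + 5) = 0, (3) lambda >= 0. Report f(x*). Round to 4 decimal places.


Step 1: Try lambda = 0 (constraint inactive).
Stationarity: 2*9*x - 6 = 0
x* = 6/(2*9) = 1/3 = 0.3333 (rounded; the exact value 1/3 is used below)
Check constraint: 3*0.3333 = 0.9999 >= -5 -- satisfied.
Step 2: Compute optimal value.
f(x*) = 9*(1/3)^2 - 6*(1/3) = -1.0


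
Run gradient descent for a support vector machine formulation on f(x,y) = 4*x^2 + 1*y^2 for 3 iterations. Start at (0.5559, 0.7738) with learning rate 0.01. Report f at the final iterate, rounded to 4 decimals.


Gradient descent on f(x,y) = 4*x^2 + 1*y^2.
Starting point: (0.5559, 0.7738), alpha = 0.01
Step 1: grad_x = 2*4*0.5559 = 4.4472, grad_y = 2*1*0.7738 = 1.5476
  x_1 = 0.5559 - 0.01*4.4472 = 0.5114
  y_1 = 0.7738 - 0.01*1.5476 = 0.7583
Step 2: grad_x = 2*4*0.5114 = 4.0914, grad_y = 2*1*0.7583 = 1.5166
  x_2 = 0.5114 - 0.01*4.0914 = 0.4705
  y_2 = 0.7583 - 0.01*1.5166 = 0.7432
Step 3: grad_x = 2*4*0.4705 = 3.7641, grad_y = 2*1*0.7432 = 1.4863
  x_3 = 0.4705 - 0.01*3.7641 = 0.4329
  y_3 = 0.7432 - 0.01*1.4863 = 0.7283
f(0.4329, 0.7283) = 4*0.4329^2 + 1*0.7283^2 = 1.2799


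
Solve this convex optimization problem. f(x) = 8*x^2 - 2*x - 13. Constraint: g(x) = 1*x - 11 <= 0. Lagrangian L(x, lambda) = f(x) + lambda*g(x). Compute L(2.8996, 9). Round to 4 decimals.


Step 1: Evaluate f(x).
f(2.8996) = 8*2.8996^2 - 2*2.8996 - 13 = 48.4622
Step 2: Evaluate g(x).
g(2.8996) = 1*2.8996 - 11 = -8.1004
Step 3: Compute Lagrangian.
L = 48.4622 + 9*-8.1004 = -24.4414


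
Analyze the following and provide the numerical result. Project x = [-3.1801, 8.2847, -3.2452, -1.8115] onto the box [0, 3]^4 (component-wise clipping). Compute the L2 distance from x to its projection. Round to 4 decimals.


Project each component onto [0, 3].
clip(-3.1801) = 0.0, clip(8.2847) = 3.0, clip(-3.2452) = 0.0, clip(-1.8115) = 0.0
Projection = [0.0, 3.0, 0.0, 0.0]
Squared diffs: [10.113, 27.9281, 10.5313, 3.2815]
Distance = sqrt(51.8539) = 7.201


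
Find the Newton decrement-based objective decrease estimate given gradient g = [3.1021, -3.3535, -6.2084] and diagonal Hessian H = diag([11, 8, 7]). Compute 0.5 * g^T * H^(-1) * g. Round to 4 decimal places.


Step 1: H is diagonal, so H^(-1) * g = [0.282, -0.4192, -0.8869].
Step 2: g^T H^(-1) g = sum_i g_i^2 / H_ii
  = (3.1021)^2/11 + (-3.3535)^2/8 + (-6.2084)^2/7
  = 0.8748 + 1.4057 + 5.5063 = 7.7869
Step 3: Objective decrease = 0.5 * g^T H^(-1) g = 3.8934


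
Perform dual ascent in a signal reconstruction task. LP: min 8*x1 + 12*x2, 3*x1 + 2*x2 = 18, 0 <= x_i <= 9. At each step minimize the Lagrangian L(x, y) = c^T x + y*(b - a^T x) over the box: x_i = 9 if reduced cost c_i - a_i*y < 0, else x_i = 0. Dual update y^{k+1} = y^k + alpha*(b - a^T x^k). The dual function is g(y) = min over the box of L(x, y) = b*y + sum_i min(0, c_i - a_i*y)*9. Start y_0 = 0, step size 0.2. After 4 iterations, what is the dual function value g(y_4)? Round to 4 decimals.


Dual ascent for LP: min 8*x1 + 12*x2, 3*x1 + 2*x2 = 18, 0 <= x_i <= 9
Step 1: y^k = 0.0, reduced costs: (8.0, 12.0)
  x^k = (0.0, 0.0), subgradient = b - a^T x = 18.0
  y^{k+1} = 0.0 + 0.2*18.0 = 3.6
Step 2: y^k = 3.6, reduced costs: (-2.8, 4.8)
  x^k = (9.0, 0.0), subgradient = b - a^T x = -9.0
  y^{k+1} = 3.6 + 0.2*-9.0 = 1.8
Step 3: y^k = 1.8, reduced costs: (2.6, 8.4)
  x^k = (0.0, 0.0), subgradient = b - a^T x = 18.0
  y^{k+1} = 1.8 + 0.2*18.0 = 5.4
Step 4: y^k = 5.4, reduced costs: (-8.2, 1.2)
  x^k = (9.0, 0.0), subgradient = b - a^T x = -9.0
  y^{k+1} = 5.4 + 0.2*-9.0 = 3.6
Dual objective at y_4 = 3.6: reduced costs (-2.8, 4.8), box minimizer x = (9.0, 0.0)
g(y_4) = b*y + (c1 - a1*y)*x1 + (c2 - a2*y)*x2 = 18*3.6 + (-2.8)*9.0 + 4.8*0.0 = 64.8 - 25.2 + 0.0 = 39.6


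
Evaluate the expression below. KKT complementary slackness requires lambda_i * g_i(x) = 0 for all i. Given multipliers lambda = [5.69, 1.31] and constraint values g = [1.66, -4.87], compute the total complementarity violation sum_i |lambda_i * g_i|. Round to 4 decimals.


KKT complementary slackness check:
lambda_1 * g_1 = 5.69 * 1.66 = 9.4454
lambda_2 * g_2 = 1.31 * -4.87 = -6.3797
Total violation = 9.4454 + 6.3797 = 15.8251


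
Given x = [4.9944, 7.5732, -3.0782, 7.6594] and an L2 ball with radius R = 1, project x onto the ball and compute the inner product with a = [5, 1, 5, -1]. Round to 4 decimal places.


Step 1: Compute ||x|| (intermediates to 6 decimals).
||x|| = sqrt(4.9944^2 + 7.5732^2 + (-3.0782)^2 + 7.6594^2) = 12.265362
Step 2: Project.
Since ||x|| > R, scale = R/||x|| = 1/12.265362 = 0.08153, proj(x) = scale * x
proj(x) = [0.407193, 0.617443, -0.250966, 0.624471]
Step 3: Dot product.
a^T * proj(x) = 5*0.407193 + 1*0.617443 + 5*(-0.250966) - 1*0.624471 = 0.7741


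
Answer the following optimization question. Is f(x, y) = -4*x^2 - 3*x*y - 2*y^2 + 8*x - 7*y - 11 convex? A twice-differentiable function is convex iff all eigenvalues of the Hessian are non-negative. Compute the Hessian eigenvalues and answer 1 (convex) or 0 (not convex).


The Hessian of f(x,y) = -4*x^2 - 3*x*y - 2*y^2 + 8*x - 7*y - 11 is:
H = [[-8, -3], [-3, -4]]
Trace = -8 - 4 = -12
Determinant = -8*-4 - (-3)^2 = 23
Discriminant = (-12)^2 - 4*23 = 52.0
Eigenvalues: lambda_1 = -9.6056, lambda_2 = -2.3944
The function is not convex.

0


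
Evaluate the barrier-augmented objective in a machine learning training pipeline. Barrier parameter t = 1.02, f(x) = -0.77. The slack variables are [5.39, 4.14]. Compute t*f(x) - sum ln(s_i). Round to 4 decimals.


Step 1: Compute log-barrier.
ln values: [1.6845, 1.4207]
phi = -(1.6845 + 1.4207) = -3.1052
Step 2: Compute augmented objective.
t*f(x) = 1.02*-0.77 = -0.7854
Total = -0.7854 - 3.1052 = -3.8906


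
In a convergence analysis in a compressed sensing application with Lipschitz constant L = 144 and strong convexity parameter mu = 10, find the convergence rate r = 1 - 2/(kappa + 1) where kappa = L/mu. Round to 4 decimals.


Step 1: Compute the condition number.
kappa = L/mu = 144/10 = 14.4
Step 2: Compute the convergence rate.
r = 1 - 2/(kappa + 1) = 1 - 2*mu/(L + mu) = (L - mu)/(L + mu) = 134/154 = 0.8701


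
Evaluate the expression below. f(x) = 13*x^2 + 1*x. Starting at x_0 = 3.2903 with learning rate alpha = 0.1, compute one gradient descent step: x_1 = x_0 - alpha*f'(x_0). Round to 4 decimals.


We compute the gradient at x_0 and apply the update.
f'(x) = 26*x + 1
f'(3.2903) = 26*3.2903 + 1 = 86.5478
x_1 = 3.2903 - 0.1*86.5478 = -5.3645


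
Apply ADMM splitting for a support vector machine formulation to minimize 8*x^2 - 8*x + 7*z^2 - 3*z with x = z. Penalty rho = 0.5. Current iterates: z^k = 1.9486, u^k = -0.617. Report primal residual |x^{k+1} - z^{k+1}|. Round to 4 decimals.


ADMM iteration with rho = 0.5, z^k = 1.9486, u^k = -0.617
Step 1: x-update.
Minimize 8*x^2 - 8*x + (0.5/2)*(x - 1.9486 - 0.617)^2
FOC: (2*8 + 0.5)*x = 8 + 0.5*(1.9486 + 0.617)
x^{k+1} = 0.5626
Step 2: z-update.
Minimize 7*z^2 - 3*z + (0.5/2)*(0.5626 - z - 0.617)^2
FOC: (2*7 + 0.5)*z = 3 + 0.5*(0.5626 - 0.617)
z^{k+1} = 0.205
Step 3: u-update.
u^{k+1} = -0.617 + 0.5626 - 0.205 = -0.2594
Step 4: Primal residual = |0.5626 - 0.205| = 0.3576


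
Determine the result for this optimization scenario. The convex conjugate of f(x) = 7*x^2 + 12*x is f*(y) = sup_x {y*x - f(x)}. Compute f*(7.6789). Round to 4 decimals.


f*(y) = sup_x {y*x - a*x^2 - b*x} = sup_x {(y-b)*x - a*x^2}
FOC: (y - b) - 2a*x = 0 => x* = (y - b)/(2a)
x* = (7.6789 - 12)/(2*7) = -0.3087
f*(7.6789) = (y-b)^2/(4a) = (7.6789 - 12)^2/(4*7)
= 18.6719/28 = 0.6669


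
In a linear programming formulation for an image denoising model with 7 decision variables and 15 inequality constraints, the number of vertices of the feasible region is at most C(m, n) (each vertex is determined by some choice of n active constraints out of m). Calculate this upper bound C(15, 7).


Each vertex corresponds to some choice of n active constraints out of m, so the number of vertices is at most C(m, n) = m! / (n!(m-n)!).
m = 15, n = 7
Numerator: 15 * 14 * 13 * 12 * 11 * 10 * 9
Denominator: 7! = 5040
C(15, 7) = 6435


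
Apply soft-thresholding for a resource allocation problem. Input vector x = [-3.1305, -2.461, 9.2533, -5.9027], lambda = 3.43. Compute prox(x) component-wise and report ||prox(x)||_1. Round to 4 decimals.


Soft-thresholding with lambda = 3.43:
prox(-3.1305) = sign(-3.1305)*max(|-3.1305| - 3.43, 0) = 0.0
prox(-2.461) = sign(-2.461)*max(|-2.461| - 3.43, 0) = 0.0
prox(9.2533) = sign(9.2533)*max(|9.2533| - 3.43, 0) = 5.8233
prox(-5.9027) = sign(-5.9027)*max(|-5.9027| - 3.43, 0) = -2.4727
prox(x) = [0.0, 0.0, 5.8233, -2.4727]
||prox(x)||_1 = 0.0 + 0.0 + 5.8233 + 2.4727 = 8.296


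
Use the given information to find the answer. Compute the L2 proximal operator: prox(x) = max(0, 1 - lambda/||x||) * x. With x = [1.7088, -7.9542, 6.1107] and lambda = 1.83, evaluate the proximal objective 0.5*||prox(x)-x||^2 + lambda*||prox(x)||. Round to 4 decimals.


Step 1: Compute ||x||.
||x|| = 10.175
Step 2: Compute scaling factor.
scale = max(0, 1 - 1.83/10.175) = 0.8201
Step 3: prox(x) = [1.4015, -6.5236, 5.0117]
||prox(x)|| = 8.345
Step 4: Proximal objective.
0.5*||prox-x||^2 = 1.6745
lambda*||prox|| = 15.2714
Total = 16.9457


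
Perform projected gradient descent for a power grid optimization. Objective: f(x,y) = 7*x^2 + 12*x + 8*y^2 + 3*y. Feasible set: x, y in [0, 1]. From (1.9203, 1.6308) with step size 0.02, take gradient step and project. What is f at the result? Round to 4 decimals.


Step 1: Compute gradient at (1.9203, 1.6308).
grad_x = 2*7*1.9203 + 12 = 38.8842
grad_y = 2*8*1.6308 + 3 = 29.0928
Step 2: Gradient step.
x_raw = 1.9203 - 0.02*38.8842 = 1.1426
y_raw = 1.6308 - 0.02*29.0928 = 1.0489
Step 3: Project onto [0, 1].
x_proj = clip(1.1426) = 1.0
y_proj = clip(1.0489) = 1.0
Step 4: Evaluate f.
f(1.0, 1.0) = 30.0


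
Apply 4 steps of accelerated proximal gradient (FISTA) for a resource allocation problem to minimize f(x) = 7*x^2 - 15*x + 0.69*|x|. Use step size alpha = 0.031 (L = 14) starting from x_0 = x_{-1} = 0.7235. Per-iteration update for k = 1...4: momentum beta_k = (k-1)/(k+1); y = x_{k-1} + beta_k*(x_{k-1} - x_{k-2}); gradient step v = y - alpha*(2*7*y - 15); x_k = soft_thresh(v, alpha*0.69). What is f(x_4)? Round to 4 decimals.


FISTA on f(x) = 7*x^2 - 15*x + 0.69*|x|
L = 14, alpha = 0.031
Iteration 1: beta = 0.0, y = 0.7235 + 0.0*(0.7235 - 0.7235) = 0.7235
  grad(y) = -4.871, v = y - alpha*grad = 0.8745
  prox(v) = soft_thresh(0.8745, 0.0214) = 0.8531
Iteration 2: beta = 0.3333, y = 0.8531 + 0.3333*(0.8531 - 0.7235) = 0.8963
  grad(y) = -2.4516, v = y - alpha*grad = 0.9723
  prox(v) = soft_thresh(0.9723, 0.0214) = 0.9509
Iteration 3: beta = 0.5, y = 0.9509 + 0.5*(0.9509 - 0.8531) = 0.9998
  grad(y) = -1.0024, v = y - alpha*grad = 1.0309
  prox(v) = soft_thresh(1.0309, 0.0214) = 1.0095
Iteration 4: beta = 0.6, y = 1.0095 + 0.6*(1.0095 - 0.9509) = 1.0447
  grad(y) = -0.3746, v = y - alpha*grad = 1.0563
  prox(v) = soft_thresh(1.0563, 0.0214) = 1.0349
f(x_4) = 7*1.0349^2 - 15*1.0349 + 0.69*|1.0349| = -7.3123


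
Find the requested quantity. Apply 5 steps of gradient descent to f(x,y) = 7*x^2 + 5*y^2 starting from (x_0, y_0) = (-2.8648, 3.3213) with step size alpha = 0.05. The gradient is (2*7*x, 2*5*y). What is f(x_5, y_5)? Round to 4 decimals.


Gradient descent on f(x,y) = 7*x^2 + 5*y^2.
Starting point: (-2.8648, 3.3213), alpha = 0.05
Step 1: grad_x = 2*7*-2.8648 = -40.1072, grad_y = 2*5*3.3213 = 33.213
  x_1 = -2.8648 - 0.05*-40.1072 = -0.8594
  y_1 = 3.3213 - 0.05*33.213 = 1.6607
Step 2: grad_x = 2*7*-0.8594 = -12.0322, grad_y = 2*5*1.6607 = 16.6065
  x_2 = -0.8594 - 0.05*-12.0322 = -0.2578
  y_2 = 1.6607 - 0.05*16.6065 = 0.8303
Step 3: grad_x = 2*7*-0.2578 = -3.6096, grad_y = 2*5*0.8303 = 8.3033
  x_3 = -0.2578 - 0.05*-3.6096 = -0.0773
  y_3 = 0.8303 - 0.05*8.3033 = 0.4152
Step 4: grad_x = 2*7*-0.0773 = -1.0829, grad_y = 2*5*0.4152 = 4.1516
  x_4 = -0.0773 - 0.05*-1.0829 = -0.0232
  y_4 = 0.4152 - 0.05*4.1516 = 0.2076
Step 5: grad_x = 2*7*-0.0232 = -0.3249, grad_y = 2*5*0.2076 = 2.0758
  x_5 = -0.0232 - 0.05*-0.3249 = -0.007
  y_5 = 0.2076 - 0.05*2.0758 = 0.1038
f(-0.007, 0.1038) = 7*(-0.007)^2 + 5*0.1038^2 = 0.0542


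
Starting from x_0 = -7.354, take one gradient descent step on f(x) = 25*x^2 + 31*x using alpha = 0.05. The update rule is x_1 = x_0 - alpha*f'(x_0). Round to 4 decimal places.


We compute the gradient at x_0 and apply the update.
f'(x) = 50*x + 31
f'(-7.354) = 50*-7.354 + 31 = -336.7
x_1 = -7.354 - 0.05*-336.7 = 9.481


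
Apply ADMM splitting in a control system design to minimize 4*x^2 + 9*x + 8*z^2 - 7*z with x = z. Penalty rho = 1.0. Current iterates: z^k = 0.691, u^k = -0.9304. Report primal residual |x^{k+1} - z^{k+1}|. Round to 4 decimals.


ADMM iteration with rho = 1.0, z^k = 0.691, u^k = -0.9304
Step 1: x-update.
Minimize 4*x^2 + 9*x + (1.0/2)*(x - 0.691 - 0.9304)^2
FOC: (2*4 + 1.0)*x = -9 + 1.0*(0.691 + 0.9304)
x^{k+1} = -0.8198
Step 2: z-update.
Minimize 8*z^2 - 7*z + (1.0/2)*(-0.8198 - z - 0.9304)^2
FOC: (2*8 + 1.0)*z = 7 + 1.0*(-0.8198 - 0.9304)
z^{k+1} = 0.3088
Step 3: u-update.
u^{k+1} = -0.9304 - 0.8198 - 0.3088 = -2.0591
Step 4: Primal residual = |-0.8198 - 0.3088| = 1.1287


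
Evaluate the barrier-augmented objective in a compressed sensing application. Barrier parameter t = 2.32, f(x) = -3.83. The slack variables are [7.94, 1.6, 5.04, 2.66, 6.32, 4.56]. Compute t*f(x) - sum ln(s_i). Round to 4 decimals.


Step 1: Compute log-barrier.
ln values: [2.0719, 0.47, 1.6174, 0.9783, 1.8437, 1.5173]
phi = -(2.0719 + 0.47 + 1.6174 + 0.9783 + 1.8437 + 1.5173) = -8.4987
Step 2: Compute augmented objective.
t*f(x) = 2.32*-3.83 = -8.8856
Total = -8.8856 - 8.4987 = -17.3843


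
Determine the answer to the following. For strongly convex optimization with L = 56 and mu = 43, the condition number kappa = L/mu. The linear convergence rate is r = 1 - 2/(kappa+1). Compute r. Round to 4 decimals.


Step 1: Compute the condition number.
kappa = L/mu = 56/43 = 1.3023
Step 2: Compute the convergence rate.
r = 1 - 2/(kappa + 1) = 1 - 2*mu/(L + mu) = (L - mu)/(L + mu) = 13/99 = 0.1313


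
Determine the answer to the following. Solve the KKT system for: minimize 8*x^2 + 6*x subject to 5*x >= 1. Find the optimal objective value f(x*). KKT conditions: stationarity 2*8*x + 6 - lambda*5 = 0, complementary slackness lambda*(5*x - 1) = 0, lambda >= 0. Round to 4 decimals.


Step 1: Try lambda = 0 (constraint inactive).
x_unc = -6/(2*8) = -0.375
Check: 5*-0.375 = -1.875 < 1 -- violated!
Step 2: Constraint must be active: 5*x = 1
x* = 1/5 = 0.2
lambda = (2*8*0.2 + 6)/5 = 1.84
Step 3: Compute optimal value.
f(x*) = 8*0.2^2 + 6*0.2 = 1.52


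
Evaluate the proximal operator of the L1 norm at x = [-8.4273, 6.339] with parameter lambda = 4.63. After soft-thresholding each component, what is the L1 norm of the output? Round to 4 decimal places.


Soft-thresholding with lambda = 4.63:
prox(-8.4273) = sign(-8.4273)*max(|-8.4273| - 4.63, 0) = -3.7973
prox(6.339) = sign(6.339)*max(|6.339| - 4.63, 0) = 1.709
prox(x) = [-3.7973, 1.709]
||prox(x)||_1 = 3.7973 + 1.709 = 5.5063
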